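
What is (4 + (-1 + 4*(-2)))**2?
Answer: 25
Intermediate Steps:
(4 + (-1 + 4*(-2)))**2 = (4 + (-1 - 8))**2 = (4 - 9)**2 = (-5)**2 = 25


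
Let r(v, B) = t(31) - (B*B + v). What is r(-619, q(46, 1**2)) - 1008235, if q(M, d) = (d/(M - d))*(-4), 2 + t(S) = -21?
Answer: -2040468991/2025 ≈ -1.0076e+6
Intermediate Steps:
t(S) = -23 (t(S) = -2 - 21 = -23)
q(M, d) = -4*d/(M - d)
r(v, B) = -23 - v - B**2 (r(v, B) = -23 - (B*B + v) = -23 - (B**2 + v) = -23 - (v + B**2) = -23 + (-v - B**2) = -23 - v - B**2)
r(-619, q(46, 1**2)) - 1008235 = (-23 - 1*(-619) - (4*1**2/(1**2 - 1*46))**2) - 1008235 = (-23 + 619 - (4*1/(1 - 46))**2) - 1008235 = (-23 + 619 - (4*1/(-45))**2) - 1008235 = (-23 + 619 - (4*1*(-1/45))**2) - 1008235 = (-23 + 619 - (-4/45)**2) - 1008235 = (-23 + 619 - 1*16/2025) - 1008235 = (-23 + 619 - 16/2025) - 1008235 = 1206884/2025 - 1008235 = -2040468991/2025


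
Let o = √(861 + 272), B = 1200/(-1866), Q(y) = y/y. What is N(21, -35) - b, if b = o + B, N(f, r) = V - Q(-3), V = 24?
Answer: 7353/311 - √1133 ≈ -10.017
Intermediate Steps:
Q(y) = 1
B = -200/311 (B = 1200*(-1/1866) = -200/311 ≈ -0.64309)
o = √1133 ≈ 33.660
N(f, r) = 23 (N(f, r) = 24 - 1*1 = 24 - 1 = 23)
b = -200/311 + √1133 (b = √1133 - 200/311 = -200/311 + √1133 ≈ 33.017)
N(21, -35) - b = 23 - (-200/311 + √1133) = 23 + (200/311 - √1133) = 7353/311 - √1133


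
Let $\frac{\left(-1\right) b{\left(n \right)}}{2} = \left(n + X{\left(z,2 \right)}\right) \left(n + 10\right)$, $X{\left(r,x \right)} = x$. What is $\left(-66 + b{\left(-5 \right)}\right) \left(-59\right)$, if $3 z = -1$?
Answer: $2124$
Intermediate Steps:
$z = - \frac{1}{3}$ ($z = \frac{1}{3} \left(-1\right) = - \frac{1}{3} \approx -0.33333$)
$b{\left(n \right)} = - 2 \left(2 + n\right) \left(10 + n\right)$ ($b{\left(n \right)} = - 2 \left(n + 2\right) \left(n + 10\right) = - 2 \left(2 + n\right) \left(10 + n\right)$)
$\left(-66 + b{\left(-5 \right)}\right) \left(-59\right) = \left(-66 - \left(-80 + 50\right)\right) \left(-59\right) = \left(-66 - -30\right) \left(-59\right) = \left(-66 + 30\right) \left(-59\right) = \left(-36\right) \left(-59\right) = 2124$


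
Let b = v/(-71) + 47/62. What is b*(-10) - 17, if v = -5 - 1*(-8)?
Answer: -53172/2201 ≈ -24.158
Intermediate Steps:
v = 3 (v = -5 + 8 = 3)
b = 3151/4402 (b = 3/(-71) + 47/62 = 3*(-1/71) + 47*(1/62) = -3/71 + 47/62 = 3151/4402 ≈ 0.71581)
b*(-10) - 17 = (3151/4402)*(-10) - 17 = -15755/2201 - 17 = -53172/2201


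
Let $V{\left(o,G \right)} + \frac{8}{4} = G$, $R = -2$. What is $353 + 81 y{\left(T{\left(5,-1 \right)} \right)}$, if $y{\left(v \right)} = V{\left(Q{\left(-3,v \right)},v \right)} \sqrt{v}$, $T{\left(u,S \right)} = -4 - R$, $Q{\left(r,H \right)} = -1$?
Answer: $353 - 324 i \sqrt{2} \approx 353.0 - 458.21 i$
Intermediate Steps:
$V{\left(o,G \right)} = -2 + G$
$T{\left(u,S \right)} = -2$ ($T{\left(u,S \right)} = -4 - -2 = -4 + 2 = -2$)
$y{\left(v \right)} = \sqrt{v} \left(-2 + v\right)$ ($y{\left(v \right)} = \left(-2 + v\right) \sqrt{v} = \sqrt{v} \left(-2 + v\right)$)
$353 + 81 y{\left(T{\left(5,-1 \right)} \right)} = 353 + 81 \sqrt{-2} \left(-2 - 2\right) = 353 + 81 i \sqrt{2} \left(-4\right) = 353 + 81 \left(- 4 i \sqrt{2}\right) = 353 - 324 i \sqrt{2}$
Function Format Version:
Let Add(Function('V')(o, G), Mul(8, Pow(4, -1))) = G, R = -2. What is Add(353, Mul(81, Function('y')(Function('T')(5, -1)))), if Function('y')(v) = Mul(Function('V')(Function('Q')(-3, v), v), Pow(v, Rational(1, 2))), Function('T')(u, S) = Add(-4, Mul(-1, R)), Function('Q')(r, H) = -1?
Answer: Add(353, Mul(-324, I, Pow(2, Rational(1, 2)))) ≈ Add(353.00, Mul(-458.21, I))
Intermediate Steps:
Function('V')(o, G) = Add(-2, G)
Function('T')(u, S) = -2 (Function('T')(u, S) = Add(-4, Mul(-1, -2)) = Add(-4, 2) = -2)
Function('y')(v) = Mul(Pow(v, Rational(1, 2)), Add(-2, v)) (Function('y')(v) = Mul(Add(-2, v), Pow(v, Rational(1, 2))) = Mul(Pow(v, Rational(1, 2)), Add(-2, v)))
Add(353, Mul(81, Function('y')(Function('T')(5, -1)))) = Add(353, Mul(81, Mul(Pow(-2, Rational(1, 2)), Add(-2, -2)))) = Add(353, Mul(81, Mul(Mul(I, Pow(2, Rational(1, 2))), -4))) = Add(353, Mul(81, Mul(-4, I, Pow(2, Rational(1, 2))))) = Add(353, Mul(-324, I, Pow(2, Rational(1, 2))))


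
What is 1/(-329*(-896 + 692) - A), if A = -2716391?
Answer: 1/2783507 ≈ 3.5926e-7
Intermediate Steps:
1/(-329*(-896 + 692) - A) = 1/(-329*(-896 + 692) - 1*(-2716391)) = 1/(-329*(-204) + 2716391) = 1/(67116 + 2716391) = 1/2783507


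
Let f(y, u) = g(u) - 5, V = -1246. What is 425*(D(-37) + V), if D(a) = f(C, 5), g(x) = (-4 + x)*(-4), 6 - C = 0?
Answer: -533375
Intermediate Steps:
C = 6 (C = 6 - 1*0 = 6 + 0 = 6)
g(x) = 16 - 4*x
f(y, u) = 11 - 4*u (f(y, u) = (16 - 4*u) - 5 = 11 - 4*u)
D(a) = -9 (D(a) = 11 - 4*5 = 11 - 20 = -9)
425*(D(-37) + V) = 425*(-9 - 1246) = 425*(-1255) = -533375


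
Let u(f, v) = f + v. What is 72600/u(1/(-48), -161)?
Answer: -3484800/7729 ≈ -450.87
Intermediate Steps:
72600/u(1/(-48), -161) = 72600/(1/(-48) - 161) = 72600/(-1/48 - 161) = 72600/(-7729/48) = 72600*(-48/7729) = -3484800/7729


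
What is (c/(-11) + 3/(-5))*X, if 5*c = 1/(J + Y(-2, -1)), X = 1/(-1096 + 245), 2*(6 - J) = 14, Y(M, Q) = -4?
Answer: 164/234025 ≈ 0.00070078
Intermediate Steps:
J = -1 (J = 6 - ½*14 = 6 - 7 = -1)
X = -1/851 (X = 1/(-851) = -1/851 ≈ -0.0011751)
c = -1/25 (c = 1/(5*(-1 - 4)) = (⅕)/(-5) = (⅕)*(-⅕) = -1/25 ≈ -0.040000)
(c/(-11) + 3/(-5))*X = (-1/25/(-11) + 3/(-5))*(-1/851) = (-1/25*(-1/11) + 3*(-⅕))*(-1/851) = (1/275 - ⅗)*(-1/851) = -164/275*(-1/851) = 164/234025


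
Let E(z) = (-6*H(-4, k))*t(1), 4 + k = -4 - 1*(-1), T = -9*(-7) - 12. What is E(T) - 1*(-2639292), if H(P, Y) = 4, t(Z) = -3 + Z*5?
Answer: 2639244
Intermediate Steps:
T = 51 (T = 63 - 12 = 51)
t(Z) = -3 + 5*Z
k = -7 (k = -4 + (-4 - 1*(-1)) = -4 + (-4 + 1) = -4 - 3 = -7)
E(z) = -48 (E(z) = (-6*4)*(-3 + 5*1) = -24*(-3 + 5) = -24*2 = -48)
E(T) - 1*(-2639292) = -48 - 1*(-2639292) = -48 + 2639292 = 2639244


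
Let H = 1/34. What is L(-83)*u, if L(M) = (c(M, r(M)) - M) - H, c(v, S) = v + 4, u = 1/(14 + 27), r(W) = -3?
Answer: 135/1394 ≈ 0.096844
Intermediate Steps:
u = 1/41 ≈ 0.024390
c(v, S) = 4 + v
H = 1/34 ≈ 0.029412
L(M) = 135/34 (L(M) = ((4 + M) - M) - 1*1/34 = 4 - 1/34 = 135/34)
L(-83)*u = (135/34)*(1/41) = 135/1394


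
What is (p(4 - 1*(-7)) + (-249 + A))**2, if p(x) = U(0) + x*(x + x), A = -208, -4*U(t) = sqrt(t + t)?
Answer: 46225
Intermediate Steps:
U(t) = -sqrt(2)*sqrt(t)/4 (U(t) = -sqrt(t + t)/4 = -sqrt(2)*sqrt(t)/4)
p(x) = 2*x**2 (p(x) = -sqrt(2)*sqrt(0)/4 + x*(x + x) = -1/4*sqrt(2)*0 + x*(2*x) = 0 + 2*x**2 = 2*x**2)
(p(4 - 1*(-7)) + (-249 + A))**2 = (2*(4 - 1*(-7))**2 + (-249 - 208))**2 = (2*(4 + 7)**2 - 457)**2 = (2*11**2 - 457)**2 = (2*121 - 457)**2 = (242 - 457)**2 = (-215)**2 = 46225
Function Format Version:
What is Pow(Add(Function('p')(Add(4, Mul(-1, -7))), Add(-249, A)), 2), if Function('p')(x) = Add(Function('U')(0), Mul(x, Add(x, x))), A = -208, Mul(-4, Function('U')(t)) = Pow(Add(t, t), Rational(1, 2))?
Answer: 46225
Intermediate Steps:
Function('U')(t) = Mul(Rational(-1, 4), Pow(2, Rational(1, 2)), Pow(t, Rational(1, 2))) (Function('U')(t) = Mul(Rational(-1, 4), Pow(Add(t, t), Rational(1, 2))) = Mul(Rational(-1, 4), Pow(Mul(2, t), Rational(1, 2))) = Mul(Rational(-1, 4), Mul(Pow(2, Rational(1, 2)), Pow(t, Rational(1, 2)))) = Mul(Rational(-1, 4), Pow(2, Rational(1, 2)), Pow(t, Rational(1, 2))))
Function('p')(x) = Mul(2, Pow(x, 2)) (Function('p')(x) = Add(Mul(Rational(-1, 4), Pow(2, Rational(1, 2)), Pow(0, Rational(1, 2))), Mul(x, Add(x, x))) = Add(Mul(Rational(-1, 4), Pow(2, Rational(1, 2)), 0), Mul(x, Mul(2, x))) = Add(0, Mul(2, Pow(x, 2))) = Mul(2, Pow(x, 2)))
Pow(Add(Function('p')(Add(4, Mul(-1, -7))), Add(-249, A)), 2) = Pow(Add(Mul(2, Pow(Add(4, Mul(-1, -7)), 2)), Add(-249, -208)), 2) = Pow(Add(Mul(2, Pow(Add(4, 7), 2)), -457), 2) = Pow(Add(Mul(2, Pow(11, 2)), -457), 2) = Pow(Add(Mul(2, 121), -457), 2) = Pow(Add(242, -457), 2) = Pow(-215, 2) = 46225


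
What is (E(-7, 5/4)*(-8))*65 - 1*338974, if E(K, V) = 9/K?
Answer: -2368138/7 ≈ -3.3831e+5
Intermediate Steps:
(E(-7, 5/4)*(-8))*65 - 1*338974 = ((9/(-7))*(-8))*65 - 1*338974 = ((9*(-1/7))*(-8))*65 - 338974 = -9/7*(-8)*65 - 338974 = (72/7)*65 - 338974 = 4680/7 - 338974 = -2368138/7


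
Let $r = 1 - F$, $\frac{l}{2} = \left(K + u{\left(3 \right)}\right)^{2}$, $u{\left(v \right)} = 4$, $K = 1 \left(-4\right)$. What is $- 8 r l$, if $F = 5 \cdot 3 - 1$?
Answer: $0$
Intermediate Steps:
$K = -4$
$F = 14$ ($F = 15 - 1 = 14$)
$l = 0$ ($l = 2 \left(-4 + 4\right)^{2} = 2 \cdot 0^{2} = 2 \cdot 0 = 0$)
$r = -13$ ($r = 1 - 14 = -13$)
$- 8 r l = \left(-8\right) \left(-13\right) 0 = 104 \cdot 0 = 0$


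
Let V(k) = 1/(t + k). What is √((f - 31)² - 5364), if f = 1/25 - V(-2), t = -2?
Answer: I*√44208959/100 ≈ 66.49*I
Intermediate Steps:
V(k) = 1/(-2 + k)
f = 29/100 (f = 1/25 - 1/(-2 - 2) = 1/25 - 1/(-4) = 1/25 - 1*(-¼) = 1/25 + ¼ = 29/100 ≈ 0.29000)
√((f - 31)² - 5364) = √((29/100 - 31)² - 5364) = √((-3071/100)² - 5364) = √(9431041/10000 - 5364) = √(-44208959/10000) = I*√44208959/100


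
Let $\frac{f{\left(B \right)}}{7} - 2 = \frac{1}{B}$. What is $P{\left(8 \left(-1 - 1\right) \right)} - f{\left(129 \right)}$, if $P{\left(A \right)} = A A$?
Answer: $\frac{31211}{129} \approx 241.95$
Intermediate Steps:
$f{\left(B \right)} = 14 + \frac{7}{B}$
$P{\left(A \right)} = A^{2}$
$P{\left(8 \left(-1 - 1\right) \right)} - f{\left(129 \right)} = \left(8 \left(-1 - 1\right)\right)^{2} - \left(14 + \frac{7}{129}\right) = \left(8 \left(-2\right)\right)^{2} - \left(14 + 7 \cdot \frac{1}{129}\right) = \left(-16\right)^{2} - \left(14 + \frac{7}{129}\right) = 256 - \frac{1813}{129} = \frac{31211}{129}$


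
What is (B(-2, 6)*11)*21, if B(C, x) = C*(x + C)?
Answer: -1848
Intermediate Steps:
B(C, x) = C*(C + x)
(B(-2, 6)*11)*21 = (-2*(-2 + 6)*11)*21 = (-2*4*11)*21 = -8*11*21 = -88*21 = -1848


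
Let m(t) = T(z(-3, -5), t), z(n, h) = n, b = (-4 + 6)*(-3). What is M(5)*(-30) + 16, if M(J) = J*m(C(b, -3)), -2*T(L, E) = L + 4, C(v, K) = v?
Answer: 91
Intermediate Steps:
b = -6 (b = 2*(-3) = -6)
T(L, E) = -2 - L/2 (T(L, E) = -(L + 4)/2 = -(4 + L)/2 = -2 - L/2)
m(t) = -1/2 (m(t) = -2 - 1/2*(-3) = -2 + 3/2 = -1/2)
M(J) = -J/2 (M(J) = J*(-1/2) = -J/2)
M(5)*(-30) + 16 = -1/2*5*(-30) + 16 = -5/2*(-30) + 16 = 75 + 16 = 91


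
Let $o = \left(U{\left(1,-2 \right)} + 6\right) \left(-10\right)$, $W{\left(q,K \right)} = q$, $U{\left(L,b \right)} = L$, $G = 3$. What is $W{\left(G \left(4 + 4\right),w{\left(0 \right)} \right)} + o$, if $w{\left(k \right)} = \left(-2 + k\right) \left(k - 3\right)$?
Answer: $-46$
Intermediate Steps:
$w{\left(k \right)} = \left(-3 + k\right) \left(-2 + k\right)$ ($w{\left(k \right)} = \left(-2 + k\right) \left(-3 + k\right) = \left(-3 + k\right) \left(-2 + k\right)$)
$o = -70$ ($o = \left(1 + 6\right) \left(-10\right) = 7 \left(-10\right) = -70$)
$W{\left(G \left(4 + 4\right),w{\left(0 \right)} \right)} + o = 3 \left(4 + 4\right) - 70 = 3 \cdot 8 - 70 = 24 - 70 = -46$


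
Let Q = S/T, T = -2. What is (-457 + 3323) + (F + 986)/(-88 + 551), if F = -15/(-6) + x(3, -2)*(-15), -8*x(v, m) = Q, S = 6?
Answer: 10623527/3704 ≈ 2868.1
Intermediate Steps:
Q = -3 (Q = 6/(-2) = 6*(-½) = -3)
x(v, m) = 3/8 (x(v, m) = -⅛*(-3) = 3/8)
F = -25/8 (F = -15/(-6) + (3/8)*(-15) = -15*(-⅙) - 45/8 = 5/2 - 45/8 = -25/8 ≈ -3.1250)
(-457 + 3323) + (F + 986)/(-88 + 551) = (-457 + 3323) + (-25/8 + 986)/(-88 + 551) = 2866 + (7863/8)/463 = 2866 + (7863/8)*(1/463) = 2866 + 7863/3704 = 10623527/3704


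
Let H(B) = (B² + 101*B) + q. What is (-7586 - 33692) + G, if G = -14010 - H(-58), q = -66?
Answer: -52728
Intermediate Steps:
H(B) = -66 + B² + 101*B (H(B) = (B² + 101*B) - 66 = -66 + B² + 101*B)
G = -11450 (G = -14010 - (-66 + (-58)² + 101*(-58)) = -14010 - (-66 + 3364 - 5858) = -14010 - 1*(-2560) = -14010 + 2560 = -11450)
(-7586 - 33692) + G = (-7586 - 33692) - 11450 = -41278 - 11450 = -52728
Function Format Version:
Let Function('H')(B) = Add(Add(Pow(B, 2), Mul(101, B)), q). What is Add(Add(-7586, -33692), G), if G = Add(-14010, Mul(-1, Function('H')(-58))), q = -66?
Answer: -52728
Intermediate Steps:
Function('H')(B) = Add(-66, Pow(B, 2), Mul(101, B)) (Function('H')(B) = Add(Add(Pow(B, 2), Mul(101, B)), -66) = Add(-66, Pow(B, 2), Mul(101, B)))
G = -11450 (G = Add(-14010, Mul(-1, Add(-66, Pow(-58, 2), Mul(101, -58)))) = Add(-14010, Mul(-1, Add(-66, 3364, -5858))) = Add(-14010, Mul(-1, -2560)) = Add(-14010, 2560) = -11450)
Add(Add(-7586, -33692), G) = Add(Add(-7586, -33692), -11450) = Add(-41278, -11450) = -52728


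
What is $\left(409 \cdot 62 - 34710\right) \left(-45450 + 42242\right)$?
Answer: $30001216$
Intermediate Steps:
$\left(409 \cdot 62 - 34710\right) \left(-45450 + 42242\right) = \left(25358 - 34710\right) \left(-3208\right) = \left(-9352\right) \left(-3208\right) = 30001216$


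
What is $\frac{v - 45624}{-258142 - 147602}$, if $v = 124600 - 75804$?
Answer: $- \frac{793}{101436} \approx -0.0078177$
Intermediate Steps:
$v = 48796$ ($v = 124600 - 75804 = 48796$)
$\frac{v - 45624}{-258142 - 147602} = \frac{48796 - 45624}{-258142 - 147602} = \frac{3172}{-405744} = 3172 \left(- \frac{1}{405744}\right) = - \frac{793}{101436}$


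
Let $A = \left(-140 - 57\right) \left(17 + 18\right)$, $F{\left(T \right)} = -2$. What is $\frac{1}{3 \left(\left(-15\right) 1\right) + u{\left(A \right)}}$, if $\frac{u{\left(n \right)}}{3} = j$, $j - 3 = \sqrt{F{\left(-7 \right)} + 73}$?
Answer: $- \frac{4}{73} - \frac{\sqrt{71}}{219} \approx -0.09327$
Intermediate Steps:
$A = -6895$ ($A = \left(-197\right) 35 = -6895$)
$j = 3 + \sqrt{71}$ ($j = 3 + \sqrt{-2 + 73} = 3 + \sqrt{71} \approx 11.426$)
$u{\left(n \right)} = 9 + 3 \sqrt{71}$ ($u{\left(n \right)} = 3 \left(3 + \sqrt{71}\right) = 9 + 3 \sqrt{71}$)
$\frac{1}{3 \left(\left(-15\right) 1\right) + u{\left(A \right)}} = \frac{1}{3 \left(\left(-15\right) 1\right) + \left(9 + 3 \sqrt{71}\right)} = \frac{1}{3 \left(-15\right) + \left(9 + 3 \sqrt{71}\right)} = \frac{1}{-45 + \left(9 + 3 \sqrt{71}\right)} = \frac{1}{-36 + 3 \sqrt{71}}$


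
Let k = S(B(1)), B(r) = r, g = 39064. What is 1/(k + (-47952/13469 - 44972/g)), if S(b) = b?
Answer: -131538254/488192945 ≈ -0.26944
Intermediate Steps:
k = 1
1/(k + (-47952/13469 - 44972/g)) = 1/(1 + (-47952/13469 - 44972/39064)) = 1/(1 + (-47952*1/13469 - 44972*1/39064)) = 1/(1 + (-47952/13469 - 11243/9766)) = 1/(1 - 619731199/131538254) = 1/(-488192945/131538254) = -131538254/488192945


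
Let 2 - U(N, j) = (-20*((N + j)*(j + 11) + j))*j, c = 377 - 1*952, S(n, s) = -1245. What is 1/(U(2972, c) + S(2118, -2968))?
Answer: 1/15553553257 ≈ 6.4294e-11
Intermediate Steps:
c = -575 (c = 377 - 952 = -575)
U(N, j) = 2 - j*(-20*j - 20*(11 + j)*(N + j)) (U(N, j) = 2 - (-20*((N + j)*(j + 11) + j))*j = 2 - (-20*((N + j)*(11 + j) + j))*j = 2 - (-20*((11 + j)*(N + j) + j))*j = 2 - (-20*(j + (11 + j)*(N + j)))*j = 2 - (-20*j - 20*(11 + j)*(N + j))*j = 2 - j*(-20*j - 20*(11 + j)*(N + j)))
1/(U(2972, c) + S(2118, -2968)) = 1/((2 + 20*(-575)**3 + 240*(-575)**2 + 20*2972*(-575)**2 + 220*2972*(-575)) - 1245) = 1/((2 + 20*(-190109375) + 240*330625 + 20*2972*330625 - 375958000) - 1245) = 1/((2 - 3802187500 + 79350000 + 19652350000 - 375958000) - 1245) = 1/(15553554502 - 1245) = 1/15553553257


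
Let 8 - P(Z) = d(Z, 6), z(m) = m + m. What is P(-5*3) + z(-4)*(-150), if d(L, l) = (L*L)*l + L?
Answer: -127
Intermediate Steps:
z(m) = 2*m
d(L, l) = L + l*L² (d(L, l) = L²*l + L = l*L² + L = L + l*L²)
P(Z) = 8 - Z*(1 + 6*Z) (P(Z) = 8 - Z*(1 + Z*6) = 8 - Z*(1 + 6*Z))
P(-5*3) + z(-4)*(-150) = (8 - (-5*3)*(1 + 6*(-5*3))) + (2*(-4))*(-150) = (8 - 1*(-15)*(1 + 6*(-15))) - 8*(-150) = (8 - 1*(-15)*(1 - 90)) + 1200 = (8 - 1*(-15)*(-89)) + 1200 = (8 - 1335) + 1200 = -1327 + 1200 = -127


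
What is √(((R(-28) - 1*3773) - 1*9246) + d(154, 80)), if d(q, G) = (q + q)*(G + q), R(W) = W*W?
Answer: √59837 ≈ 244.62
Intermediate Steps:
R(W) = W²
d(q, G) = 2*q*(G + q) (d(q, G) = (2*q)*(G + q) = 2*q*(G + q))
√(((R(-28) - 1*3773) - 1*9246) + d(154, 80)) = √((((-28)² - 1*3773) - 1*9246) + 2*154*(80 + 154)) = √(((784 - 3773) - 9246) + 2*154*234) = √((-2989 - 9246) + 72072) = √(-12235 + 72072) = √59837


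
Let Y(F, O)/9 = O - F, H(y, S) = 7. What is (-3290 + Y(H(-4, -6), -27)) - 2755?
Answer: -6351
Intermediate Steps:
Y(F, O) = -9*F + 9*O (Y(F, O) = 9*(O - F) = -9*F + 9*O)
(-3290 + Y(H(-4, -6), -27)) - 2755 = (-3290 + (-9*7 + 9*(-27))) - 2755 = (-3290 + (-63 - 243)) - 2755 = (-3290 - 306) - 2755 = -3596 - 2755 = -6351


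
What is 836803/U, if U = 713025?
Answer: 836803/713025 ≈ 1.1736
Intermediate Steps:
836803/U = 836803/713025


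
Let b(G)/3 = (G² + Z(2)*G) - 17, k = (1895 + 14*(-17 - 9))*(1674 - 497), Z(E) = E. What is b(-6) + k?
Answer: 1802008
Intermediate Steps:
k = 1801987 (k = (1895 + 14*(-26))*1177 = (1895 - 364)*1177 = 1531*1177 = 1801987)
b(G) = -51 + 3*G² + 6*G (b(G) = 3*((G² + 2*G) - 17) = 3*(-17 + G² + 2*G) = -51 + 3*G² + 6*G)
b(-6) + k = (-51 + 3*(-6)² + 6*(-6)) + 1801987 = (-51 + 3*36 - 36) + 1801987 = (-51 + 108 - 36) + 1801987 = 21 + 1801987 = 1802008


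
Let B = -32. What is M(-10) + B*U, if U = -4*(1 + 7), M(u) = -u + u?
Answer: 1024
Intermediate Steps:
M(u) = 0
U = -32 (U = -4*8 = -32)
M(-10) + B*U = 0 - 32*(-32) = 0 + 1024 = 1024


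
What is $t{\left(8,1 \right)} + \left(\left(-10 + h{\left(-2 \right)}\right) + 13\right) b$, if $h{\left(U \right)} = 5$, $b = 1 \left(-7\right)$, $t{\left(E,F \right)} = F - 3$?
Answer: $-58$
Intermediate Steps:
$t{\left(E,F \right)} = -3 + F$
$b = -7$
$t{\left(8,1 \right)} + \left(\left(-10 + h{\left(-2 \right)}\right) + 13\right) b = \left(-3 + 1\right) + \left(\left(-10 + 5\right) + 13\right) \left(-7\right) = -2 + \left(-5 + 13\right) \left(-7\right) = -2 + 8 \left(-7\right) = -2 - 56 = -58$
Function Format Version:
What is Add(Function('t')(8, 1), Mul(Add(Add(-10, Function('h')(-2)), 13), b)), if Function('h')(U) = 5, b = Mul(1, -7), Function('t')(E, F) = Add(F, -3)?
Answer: -58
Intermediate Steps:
Function('t')(E, F) = Add(-3, F)
b = -7
Add(Function('t')(8, 1), Mul(Add(Add(-10, Function('h')(-2)), 13), b)) = Add(Add(-3, 1), Mul(Add(Add(-10, 5), 13), -7)) = Add(-2, Mul(Add(-5, 13), -7)) = Add(-2, Mul(8, -7)) = Add(-2, -56) = -58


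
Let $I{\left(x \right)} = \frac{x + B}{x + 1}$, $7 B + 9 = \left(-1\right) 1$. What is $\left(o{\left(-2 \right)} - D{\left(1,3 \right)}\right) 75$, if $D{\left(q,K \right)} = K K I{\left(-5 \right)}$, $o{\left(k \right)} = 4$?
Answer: $- \frac{21975}{28} \approx -784.82$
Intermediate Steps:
$B = - \frac{10}{7}$ ($B = - \frac{9}{7} + \frac{\left(-1\right) 1}{7} = - \frac{9}{7} + \frac{1}{7} \left(-1\right) = - \frac{9}{7} - \frac{1}{7} = - \frac{10}{7} \approx -1.4286$)
$I{\left(x \right)} = \frac{- \frac{10}{7} + x}{1 + x}$ ($I{\left(x \right)} = \frac{x - \frac{10}{7}}{x + 1} = \frac{- \frac{10}{7} + x}{1 + x}$)
$D{\left(q,K \right)} = \frac{45 K^{2}}{28}$ ($D{\left(q,K \right)} = K K \frac{- \frac{10}{7} - 5}{1 - 5} = K^{2} \frac{1}{-4} \left(- \frac{45}{7}\right) = K^{2} \left(\left(- \frac{1}{4}\right) \left(- \frac{45}{7}\right)\right) = K^{2} \cdot \frac{45}{28} = \frac{45 K^{2}}{28}$)
$\left(o{\left(-2 \right)} - D{\left(1,3 \right)}\right) 75 = \left(4 - \frac{45 \cdot 3^{2}}{28}\right) 75 = \left(4 - \frac{45}{28} \cdot 9\right) 75 = \left(4 - \frac{405}{28}\right) 75 = \left(- \frac{293}{28}\right) 75 = - \frac{21975}{28}$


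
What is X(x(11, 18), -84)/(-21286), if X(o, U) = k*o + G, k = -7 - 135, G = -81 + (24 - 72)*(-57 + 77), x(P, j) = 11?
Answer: 2603/21286 ≈ 0.12229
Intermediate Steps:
G = -1041 (G = -81 - 48*20 = -81 - 960 = -1041)
k = -142
X(o, U) = -1041 - 142*o (X(o, U) = -142*o - 1041 = -1041 - 142*o)
X(x(11, 18), -84)/(-21286) = (-1041 - 142*11)/(-21286) = (-1041 - 1562)*(-1/21286) = -2603*(-1/21286) = 2603/21286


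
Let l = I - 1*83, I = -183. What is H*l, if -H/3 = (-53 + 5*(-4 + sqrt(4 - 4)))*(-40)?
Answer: 2330160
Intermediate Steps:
l = -266 (l = -183 - 1*83 = -183 - 83 = -266)
H = -8760 (H = -3*(-53 + 5*(-4 + sqrt(4 - 4)))*(-40) = -3*(-53 + 5*(-4 + sqrt(0)))*(-40) = -3*(-53 + 5*(-4 + 0))*(-40) = -3*(-53 + 5*(-4))*(-40) = -3*(-53 - 20)*(-40) = -(-219)*(-40) = -3*2920 = -8760)
H*l = -8760*(-266) = 2330160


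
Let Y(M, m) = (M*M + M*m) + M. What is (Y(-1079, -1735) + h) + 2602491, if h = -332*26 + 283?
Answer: 5629369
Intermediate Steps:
Y(M, m) = M + M**2 + M*m (Y(M, m) = (M**2 + M*m) + M = M + M**2 + M*m)
h = -8349 (h = -8632 + 283 = -8349)
(Y(-1079, -1735) + h) + 2602491 = (-1079*(1 - 1079 - 1735) - 8349) + 2602491 = (-1079*(-2813) - 8349) + 2602491 = (3035227 - 8349) + 2602491 = 3026878 + 2602491 = 5629369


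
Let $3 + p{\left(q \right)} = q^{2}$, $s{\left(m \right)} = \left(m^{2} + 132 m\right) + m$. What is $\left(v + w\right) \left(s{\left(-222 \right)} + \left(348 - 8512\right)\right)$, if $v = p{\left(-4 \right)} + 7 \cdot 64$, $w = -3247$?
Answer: $-32300884$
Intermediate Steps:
$s{\left(m \right)} = m^{2} + 133 m$
$p{\left(q \right)} = -3 + q^{2}$
$v = 461$ ($v = \left(-3 + \left(-4\right)^{2}\right) + 7 \cdot 64 = \left(-3 + 16\right) + 448 = 13 + 448 = 461$)
$\left(v + w\right) \left(s{\left(-222 \right)} + \left(348 - 8512\right)\right) = \left(461 - 3247\right) \left(- 222 \left(133 - 222\right) + \left(348 - 8512\right)\right) = - 2786 \left(\left(-222\right) \left(-89\right) + \left(348 - 8512\right)\right) = - 2786 \left(19758 - 8164\right) = \left(-2786\right) 11594 = -32300884$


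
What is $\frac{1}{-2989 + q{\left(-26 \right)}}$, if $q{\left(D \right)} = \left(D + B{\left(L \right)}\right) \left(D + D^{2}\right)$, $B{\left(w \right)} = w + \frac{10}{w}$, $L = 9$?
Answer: $- \frac{9}{119851} \approx -7.5093 \cdot 10^{-5}$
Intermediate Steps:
$q{\left(D \right)} = \left(\frac{91}{9} + D\right) \left(D + D^{2}\right)$ ($q{\left(D \right)} = \left(D + \left(9 + \frac{10}{9}\right)\right) \left(D + D^{2}\right) = \left(D + \frac{91}{9}\right) \left(D + D^{2}\right) = \left(\frac{91}{9} + D\right) \left(D + D^{2}\right)$)
$\frac{1}{-2989 + q{\left(-26 \right)}} = \frac{1}{-2989 + \frac{1}{9} \left(-26\right) \left(91 + 9 \left(-26\right)^{2} + 100 \left(-26\right)\right)} = \frac{1}{-2989 + \frac{1}{9} \left(-26\right) \left(91 + 9 \cdot 676 - 2600\right)} = \frac{1}{-2989 + \frac{1}{9} \left(-26\right) \left(91 + 6084 - 2600\right)} = \frac{1}{-2989 + \frac{1}{9} \left(-26\right) 3575} = \frac{1}{-2989 - \frac{92950}{9}} = \frac{1}{- \frac{119851}{9}} = - \frac{9}{119851}$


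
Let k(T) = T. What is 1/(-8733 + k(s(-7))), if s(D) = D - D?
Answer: -1/8733 ≈ -0.00011451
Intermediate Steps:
s(D) = 0
1/(-8733 + k(s(-7))) = 1/(-8733 + 0) = 1/(-8733) = -1/8733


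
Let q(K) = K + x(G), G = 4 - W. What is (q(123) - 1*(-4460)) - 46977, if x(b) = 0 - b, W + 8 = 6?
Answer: -42400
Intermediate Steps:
W = -2 (W = -8 + 6 = -2)
G = 6 (G = 4 - 1*(-2) = 4 + 2 = 6)
x(b) = -b
q(K) = -6 + K (q(K) = K - 1*6 = K - 6 = -6 + K)
(q(123) - 1*(-4460)) - 46977 = ((-6 + 123) - 1*(-4460)) - 46977 = (117 + 4460) - 46977 = 4577 - 46977 = -42400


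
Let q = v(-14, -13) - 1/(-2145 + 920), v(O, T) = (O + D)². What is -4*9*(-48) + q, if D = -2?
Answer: 2430401/1225 ≈ 1984.0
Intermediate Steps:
v(O, T) = (-2 + O)² (v(O, T) = (O - 2)² = (-2 + O)²)
q = 313601/1225 (q = (-2 - 14)² - 1/(-2145 + 920) = (-16)² - 1/(-1225) = 256 - 1*(-1/1225) = 256 + 1/1225 = 313601/1225 ≈ 256.00)
-4*9*(-48) + q = -4*9*(-48) + 313601/1225 = -36*(-48) + 313601/1225 = 1728 + 313601/1225 = 2430401/1225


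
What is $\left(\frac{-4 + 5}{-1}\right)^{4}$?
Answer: $1$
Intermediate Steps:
$\left(\frac{-4 + 5}{-1}\right)^{4} = \left(\left(-1\right) 1\right)^{4} = \left(-1\right)^{4} = 1$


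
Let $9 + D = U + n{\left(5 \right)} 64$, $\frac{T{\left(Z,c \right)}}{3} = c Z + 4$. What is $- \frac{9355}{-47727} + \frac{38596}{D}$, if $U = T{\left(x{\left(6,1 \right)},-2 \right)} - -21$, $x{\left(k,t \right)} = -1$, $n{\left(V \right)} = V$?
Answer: $\frac{922672771}{8352225} \approx 110.47$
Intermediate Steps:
$T{\left(Z,c \right)} = 12 + 3 Z c$ ($T{\left(Z,c \right)} = 3 \left(c Z + 4\right) = 3 \left(Z c + 4\right) = 3 \left(4 + Z c\right) = 12 + 3 Z c$)
$U = 39$ ($U = \left(12 + 3 \left(-1\right) \left(-2\right)\right) - -21 = \left(12 + 6\right) + 21 = 18 + 21 = 39$)
$D = 350$ ($D = -9 + \left(39 + 5 \cdot 64\right) = -9 + \left(39 + 320\right) = -9 + 359 = 350$)
$- \frac{9355}{-47727} + \frac{38596}{D} = - \frac{9355}{-47727} + \frac{38596}{350} = \left(-9355\right) \left(- \frac{1}{47727}\right) + 38596 \cdot \frac{1}{350} = \frac{9355}{47727} + \frac{19298}{175} = \frac{922672771}{8352225}$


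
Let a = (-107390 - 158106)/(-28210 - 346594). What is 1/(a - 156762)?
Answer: -93701/14688689788 ≈ -6.3791e-6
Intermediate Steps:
a = 66374/93701 (a = -265496/(-374804) = -265496*(-1/374804) = 66374/93701 ≈ 0.70836)
1/(a - 156762) = 1/(66374/93701 - 156762) = 1/(-14688689788/93701) = -93701/14688689788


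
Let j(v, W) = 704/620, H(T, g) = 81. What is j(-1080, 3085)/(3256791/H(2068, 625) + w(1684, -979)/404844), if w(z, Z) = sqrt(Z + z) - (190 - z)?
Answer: 93945938928740376192/3326610483521875556537345 - 5771456064*sqrt(705)/3326610483521875556537345 ≈ 2.8241e-5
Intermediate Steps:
w(z, Z) = -190 + z + sqrt(Z + z) (w(z, Z) = sqrt(Z + z) + (-190 + z) = -190 + z + sqrt(Z + z))
j(v, W) = 176/155 (j(v, W) = 704*(1/620) = 176/155)
j(-1080, 3085)/(3256791/H(2068, 625) + w(1684, -979)/404844) = 176/(155*(3256791/81 + (-190 + 1684 + sqrt(-979 + 1684))/404844)) = 176/(155*(3256791*(1/81) + (-190 + 1684 + sqrt(705))*(1/404844))) = 176/(155*(1085597/27 + (1494 + sqrt(705))*(1/404844))) = 176/(155*(1085597/27 + (249/67474 + sqrt(705)/404844))) = 176/(155*(73249578701/1821798 + sqrt(705)/404844))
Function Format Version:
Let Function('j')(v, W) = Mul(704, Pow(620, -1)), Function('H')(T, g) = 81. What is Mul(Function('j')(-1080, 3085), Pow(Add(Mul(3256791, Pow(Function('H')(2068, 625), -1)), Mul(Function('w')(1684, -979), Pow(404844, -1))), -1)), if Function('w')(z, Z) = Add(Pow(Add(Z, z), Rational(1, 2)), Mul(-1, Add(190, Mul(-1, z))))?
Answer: Add(Rational(93945938928740376192, 3326610483521875556537345), Mul(Rational(-5771456064, 3326610483521875556537345), Pow(705, Rational(1, 2)))) ≈ 2.8241e-5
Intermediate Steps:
Function('w')(z, Z) = Add(-190, z, Pow(Add(Z, z), Rational(1, 2))) (Function('w')(z, Z) = Add(Pow(Add(Z, z), Rational(1, 2)), Add(-190, z)) = Add(-190, z, Pow(Add(Z, z), Rational(1, 2))))
Function('j')(v, W) = Rational(176, 155) (Function('j')(v, W) = Mul(704, Rational(1, 620)) = Rational(176, 155))
Mul(Function('j')(-1080, 3085), Pow(Add(Mul(3256791, Pow(Function('H')(2068, 625), -1)), Mul(Function('w')(1684, -979), Pow(404844, -1))), -1)) = Mul(Rational(176, 155), Pow(Add(Mul(3256791, Pow(81, -1)), Mul(Add(-190, 1684, Pow(Add(-979, 1684), Rational(1, 2))), Pow(404844, -1))), -1)) = Mul(Rational(176, 155), Pow(Add(Mul(3256791, Rational(1, 81)), Mul(Add(-190, 1684, Pow(705, Rational(1, 2))), Rational(1, 404844))), -1)) = Mul(Rational(176, 155), Pow(Add(Rational(1085597, 27), Mul(Add(1494, Pow(705, Rational(1, 2))), Rational(1, 404844))), -1)) = Mul(Rational(176, 155), Pow(Add(Rational(1085597, 27), Add(Rational(249, 67474), Mul(Rational(1, 404844), Pow(705, Rational(1, 2))))), -1)) = Mul(Rational(176, 155), Pow(Add(Rational(73249578701, 1821798), Mul(Rational(1, 404844), Pow(705, Rational(1, 2)))), -1))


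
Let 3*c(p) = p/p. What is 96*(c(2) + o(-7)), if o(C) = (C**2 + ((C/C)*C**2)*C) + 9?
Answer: -27328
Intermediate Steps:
c(p) = 1/3 (c(p) = (p/p)/3 = (1/3)*1 = 1/3)
o(C) = 9 + C**2 + C**3 (o(C) = (C**2 + (1*C**2)*C) + 9 = (C**2 + C**2*C) + 9 = (C**2 + C**3) + 9 = 9 + C**2 + C**3)
96*(c(2) + o(-7)) = 96*(1/3 + (9 + (-7)**2 + (-7)**3)) = 96*(1/3 + (9 + 49 - 343)) = 96*(1/3 - 285) = 96*(-854/3) = -27328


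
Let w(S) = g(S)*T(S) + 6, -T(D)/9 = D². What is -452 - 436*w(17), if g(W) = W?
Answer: 19275544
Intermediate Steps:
T(D) = -9*D²
w(S) = 6 - 9*S³ (w(S) = S*(-9*S²) + 6 = -9*S³ + 6 = 6 - 9*S³)
-452 - 436*w(17) = -452 - 436*(6 - 9*17³) = -452 - 436*(6 - 9*4913) = -452 - 436*(6 - 44217) = -452 - 436*(-44211) = -452 + 19275996 = 19275544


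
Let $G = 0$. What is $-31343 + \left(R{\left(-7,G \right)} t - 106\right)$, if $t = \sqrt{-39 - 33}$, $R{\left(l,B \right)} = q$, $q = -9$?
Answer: $-31449 - 54 i \sqrt{2} \approx -31449.0 - 76.368 i$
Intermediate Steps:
$R{\left(l,B \right)} = -9$
$t = 6 i \sqrt{2}$ ($t = \sqrt{-72} = 6 i \sqrt{2} \approx 8.4853 i$)
$-31343 + \left(R{\left(-7,G \right)} t - 106\right) = -31343 - \left(106 + 9 \cdot 6 i \sqrt{2}\right) = -31343 - \left(106 + 54 i \sqrt{2}\right) = -31449 - 54 i \sqrt{2}$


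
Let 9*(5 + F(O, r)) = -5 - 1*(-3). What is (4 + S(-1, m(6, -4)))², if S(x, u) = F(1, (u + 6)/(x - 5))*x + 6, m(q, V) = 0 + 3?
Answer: 18769/81 ≈ 231.72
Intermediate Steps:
F(O, r) = -47/9 (F(O, r) = -5 + (-5 - 1*(-3))/9 = -5 + (-5 + 3)/9 = -5 + (⅑)*(-2) = -5 - 2/9 = -47/9)
m(q, V) = 3
S(x, u) = 6 - 47*x/9 (S(x, u) = -47*x/9 + 6 = 6 - 47*x/9)
(4 + S(-1, m(6, -4)))² = (4 + (6 - 47/9*(-1)))² = (4 + (6 + 47/9))² = (4 + 101/9)² = (137/9)² = 18769/81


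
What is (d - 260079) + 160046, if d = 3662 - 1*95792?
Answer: -192163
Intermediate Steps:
d = -92130 (d = 3662 - 95792 = -92130)
(d - 260079) + 160046 = (-92130 - 260079) + 160046 = -352209 + 160046 = -192163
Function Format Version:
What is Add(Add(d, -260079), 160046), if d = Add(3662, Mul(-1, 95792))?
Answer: -192163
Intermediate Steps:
d = -92130 (d = Add(3662, -95792) = -92130)
Add(Add(d, -260079), 160046) = Add(Add(-92130, -260079), 160046) = Add(-352209, 160046) = -192163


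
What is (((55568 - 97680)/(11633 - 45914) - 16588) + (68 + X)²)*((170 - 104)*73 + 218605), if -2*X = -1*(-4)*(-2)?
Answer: -87335695904276/34281 ≈ -2.5476e+9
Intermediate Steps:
X = 4 (X = -(-1*(-4))*(-2)/2 = -2*(-2) = -½*(-8) = 4)
(((55568 - 97680)/(11633 - 45914) - 16588) + (68 + X)²)*((170 - 104)*73 + 218605) = (((55568 - 97680)/(11633 - 45914) - 16588) + (68 + 4)²)*((170 - 104)*73 + 218605) = ((-42112/(-34281) - 16588) + 72²)*(66*73 + 218605) = ((-42112*(-1/34281) - 16588) + 5184)*(4818 + 218605) = ((42112/34281 - 16588) + 5184)*223423 = (-568611116/34281 + 5184)*223423 = -390898412/34281*223423 = -87335695904276/34281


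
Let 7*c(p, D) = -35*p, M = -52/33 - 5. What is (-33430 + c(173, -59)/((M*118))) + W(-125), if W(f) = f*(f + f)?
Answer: -55792535/25606 ≈ -2178.9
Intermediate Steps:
W(f) = 2*f**2 (W(f) = f*(2*f) = 2*f**2)
M = -217/33 (M = -52*1/33 - 5 = -52/33 - 5 = -217/33 ≈ -6.5758)
c(p, D) = -5*p (c(p, D) = (-35*p)/7 = -5*p)
(-33430 + c(173, -59)/((M*118))) + W(-125) = (-33430 + (-5*173)/((-217/33*118))) + 2*(-125)**2 = (-33430 - 865/(-25606/33)) + 2*15625 = (-33430 - 865*(-33/25606)) + 31250 = (-33430 + 28545/25606) + 31250 = -855980035/25606 + 31250 = -55792535/25606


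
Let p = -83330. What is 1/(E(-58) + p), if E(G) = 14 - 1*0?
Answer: -1/83316 ≈ -1.2002e-5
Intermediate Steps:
E(G) = 14 (E(G) = 14 + 0 = 14)
1/(E(-58) + p) = 1/(14 - 83330) = 1/(-83316) = -1/83316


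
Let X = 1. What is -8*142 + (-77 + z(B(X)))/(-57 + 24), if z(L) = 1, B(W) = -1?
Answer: -37412/33 ≈ -1133.7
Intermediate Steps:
-8*142 + (-77 + z(B(X)))/(-57 + 24) = -8*142 + (-77 + 1)/(-57 + 24) = -1136 - 76/(-33) = -1136 - 76*(-1/33) = -1136 + 76/33 = -37412/33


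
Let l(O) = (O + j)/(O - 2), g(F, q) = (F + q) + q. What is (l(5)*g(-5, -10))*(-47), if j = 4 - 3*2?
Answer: 1175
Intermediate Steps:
g(F, q) = F + 2*q
j = -2 (j = 4 - 6 = -2)
l(O) = 1 (l(O) = (O - 2)/(O - 2) = (-2 + O)/(-2 + O) = 1)
(l(5)*g(-5, -10))*(-47) = (1*(-5 + 2*(-10)))*(-47) = (1*(-5 - 20))*(-47) = (1*(-25))*(-47) = -25*(-47) = 1175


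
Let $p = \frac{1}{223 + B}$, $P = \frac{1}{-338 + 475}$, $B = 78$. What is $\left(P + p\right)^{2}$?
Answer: $\frac{191844}{1700490169} \approx 0.00011282$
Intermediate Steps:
$P = \frac{1}{137} \approx 0.0072993$
$p = \frac{1}{301}$ ($p = \frac{1}{223 + 78} = \frac{1}{301} \approx 0.0033223$)
$\left(P + p\right)^{2} = \left(\frac{1}{137} + \frac{1}{301}\right)^{2} = \left(\frac{438}{41237}\right)^{2} = \frac{191844}{1700490169}$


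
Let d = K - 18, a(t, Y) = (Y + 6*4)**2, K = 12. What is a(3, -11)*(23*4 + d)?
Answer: 14534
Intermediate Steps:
a(t, Y) = (24 + Y)**2 (a(t, Y) = (Y + 24)**2 = (24 + Y)**2)
d = -6 (d = 12 - 18 = -6)
a(3, -11)*(23*4 + d) = (24 - 11)**2*(23*4 - 6) = 13**2*(92 - 6) = 169*86 = 14534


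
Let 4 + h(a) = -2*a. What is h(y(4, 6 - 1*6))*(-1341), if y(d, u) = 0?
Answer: 5364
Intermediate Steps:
h(a) = -4 - 2*a
h(y(4, 6 - 1*6))*(-1341) = (-4 - 2*0)*(-1341) = (-4 + 0)*(-1341) = -4*(-1341) = 5364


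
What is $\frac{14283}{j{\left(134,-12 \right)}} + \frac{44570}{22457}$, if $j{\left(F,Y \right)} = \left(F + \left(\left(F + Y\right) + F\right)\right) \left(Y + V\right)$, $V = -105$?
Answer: $\frac{63443547}{37952330} \approx 1.6717$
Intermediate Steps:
$j{\left(F,Y \right)} = \left(-105 + Y\right) \left(Y + 3 F\right)$ ($j{\left(F,Y \right)} = \left(F + \left(\left(F + Y\right) + F\right)\right) \left(Y - 105\right) = \left(F + \left(Y + 2 F\right)\right) \left(-105 + Y\right) = \left(Y + 3 F\right) \left(-105 + Y\right) = \left(-105 + Y\right) \left(Y + 3 F\right)$)
$\frac{14283}{j{\left(134,-12 \right)}} + \frac{44570}{22457} = \frac{14283}{\left(-12\right)^{2} - 42210 - -1260 + 3 \cdot 134 \left(-12\right)} + \frac{44570}{22457} = \frac{14283}{144 - 42210 + 1260 - 4824} + 44570 \cdot \frac{1}{22457} = \frac{14283}{-45630} + \frac{44570}{22457} = 14283 \left(- \frac{1}{45630}\right) + \frac{44570}{22457} = - \frac{529}{1690} + \frac{44570}{22457} = \frac{63443547}{37952330}$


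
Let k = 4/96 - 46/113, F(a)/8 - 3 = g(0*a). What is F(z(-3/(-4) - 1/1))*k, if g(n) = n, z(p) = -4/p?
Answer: -991/113 ≈ -8.7699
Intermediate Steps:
F(a) = 24 (F(a) = 24 + 8*(0*a) = 24 + 8*0 = 24 + 0 = 24)
k = -991/2712 (k = 4*(1/96) - 46*1/113 = 1/24 - 46/113 = -991/2712 ≈ -0.36541)
F(z(-3/(-4) - 1/1))*k = 24*(-991/2712) = -991/113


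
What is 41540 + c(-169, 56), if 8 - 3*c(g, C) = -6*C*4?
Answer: 125972/3 ≈ 41991.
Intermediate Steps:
c(g, C) = 8/3 + 8*C (c(g, C) = 8/3 - (-6*C)*4/3 = 8/3 - (-8)*C = 8/3 + 8*C)
41540 + c(-169, 56) = 41540 + (8/3 + 8*56) = 41540 + (8/3 + 448) = 41540 + 1352/3 = 125972/3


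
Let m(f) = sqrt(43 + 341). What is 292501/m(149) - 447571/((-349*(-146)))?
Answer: -447571/50954 + 292501*sqrt(6)/48 ≈ 14918.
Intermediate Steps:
m(f) = 8*sqrt(6) (m(f) = sqrt(384) = 8*sqrt(6))
292501/m(149) - 447571/((-349*(-146))) = 292501/((8*sqrt(6))) - 447571/((-349*(-146))) = 292501*(sqrt(6)/48) - 447571/50954 = 292501*sqrt(6)/48 - 447571*1/50954 = 292501*sqrt(6)/48 - 447571/50954 = -447571/50954 + 292501*sqrt(6)/48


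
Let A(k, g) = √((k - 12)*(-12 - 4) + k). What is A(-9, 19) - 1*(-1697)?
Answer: 1697 + √327 ≈ 1715.1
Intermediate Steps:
A(k, g) = √(192 - 15*k) (A(k, g) = √((-12 + k)*(-16) + k) = √((192 - 16*k) + k) = √(192 - 15*k))
A(-9, 19) - 1*(-1697) = √(192 - 15*(-9)) - 1*(-1697) = √(192 + 135) + 1697 = √327 + 1697 = 1697 + √327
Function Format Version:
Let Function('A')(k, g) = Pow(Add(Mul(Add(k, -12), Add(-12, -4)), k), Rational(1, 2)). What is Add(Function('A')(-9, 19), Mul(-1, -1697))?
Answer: Add(1697, Pow(327, Rational(1, 2))) ≈ 1715.1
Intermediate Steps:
Function('A')(k, g) = Pow(Add(192, Mul(-15, k)), Rational(1, 2)) (Function('A')(k, g) = Pow(Add(Mul(Add(-12, k), -16), k), Rational(1, 2)) = Pow(Add(Add(192, Mul(-16, k)), k), Rational(1, 2)) = Pow(Add(192, Mul(-15, k)), Rational(1, 2)))
Add(Function('A')(-9, 19), Mul(-1, -1697)) = Add(Pow(Add(192, Mul(-15, -9)), Rational(1, 2)), Mul(-1, -1697)) = Add(Pow(Add(192, 135), Rational(1, 2)), 1697) = Add(Pow(327, Rational(1, 2)), 1697) = Add(1697, Pow(327, Rational(1, 2)))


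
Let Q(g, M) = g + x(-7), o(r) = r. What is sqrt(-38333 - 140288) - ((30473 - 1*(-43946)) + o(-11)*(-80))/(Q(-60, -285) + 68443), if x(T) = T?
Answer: -10757/9768 + I*sqrt(178621) ≈ -1.1012 + 422.64*I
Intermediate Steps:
Q(g, M) = -7 + g (Q(g, M) = g - 7 = -7 + g)
sqrt(-38333 - 140288) - ((30473 - 1*(-43946)) + o(-11)*(-80))/(Q(-60, -285) + 68443) = sqrt(-38333 - 140288) - ((30473 - 1*(-43946)) - 11*(-80))/((-7 - 60) + 68443) = sqrt(-178621) - ((30473 + 43946) + 880)/(-67 + 68443) = I*sqrt(178621) - (74419 + 880)/68376 = I*sqrt(178621) - 75299/68376 = I*sqrt(178621) - 1*10757/9768 = I*sqrt(178621) - 10757/9768 = -10757/9768 + I*sqrt(178621)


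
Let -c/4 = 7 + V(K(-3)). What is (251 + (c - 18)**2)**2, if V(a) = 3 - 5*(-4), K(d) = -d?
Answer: 372297025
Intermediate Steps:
V(a) = 23 (V(a) = 3 + 20 = 23)
c = -120 (c = -4*(7 + 23) = -4*30 = -120)
(251 + (c - 18)**2)**2 = (251 + (-120 - 18)**2)**2 = (251 + (-138)**2)**2 = (251 + 19044)**2 = 19295**2 = 372297025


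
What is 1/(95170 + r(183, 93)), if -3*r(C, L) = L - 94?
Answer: 3/285511 ≈ 1.0507e-5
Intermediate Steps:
r(C, L) = 94/3 - L/3 (r(C, L) = -(L - 94)/3 = -(-94 + L)/3 = 94/3 - L/3)
1/(95170 + r(183, 93)) = 1/(95170 + (94/3 - ⅓*93)) = 1/(95170 + (94/3 - 31)) = 1/(95170 + ⅓) = 1/(285511/3) = 3/285511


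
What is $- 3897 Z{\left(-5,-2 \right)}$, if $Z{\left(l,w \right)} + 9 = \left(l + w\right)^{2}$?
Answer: $-155880$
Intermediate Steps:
$Z{\left(l,w \right)} = -9 + \left(l + w\right)^{2}$
$- 3897 Z{\left(-5,-2 \right)} = - 3897 \left(-9 + \left(-5 - 2\right)^{2}\right) = - 3897 \left(-9 + \left(-7\right)^{2}\right) = - 3897 \left(-9 + 49\right) = \left(-3897\right) 40 = -155880$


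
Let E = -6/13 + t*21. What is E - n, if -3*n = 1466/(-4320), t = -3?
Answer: -5355529/84240 ≈ -63.575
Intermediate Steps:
n = 733/6480 (n = -1466/(3*(-4320)) = -1466*(-1)/(3*4320) = -⅓*(-733/2160) = 733/6480 ≈ 0.11312)
E = -825/13 (E = -6/13 - 3*21 = -6*1/13 - 63 = -6/13 - 63 = -825/13 ≈ -63.462)
E - n = -825/13 - 1*733/6480 = -825/13 - 733/6480 = -5355529/84240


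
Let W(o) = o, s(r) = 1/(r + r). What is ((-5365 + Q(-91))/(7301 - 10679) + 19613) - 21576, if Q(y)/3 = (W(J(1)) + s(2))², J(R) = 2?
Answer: -106010627/54048 ≈ -1961.4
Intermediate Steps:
s(r) = 1/(2*r)
Q(y) = 243/16 (Q(y) = 3*(2 + (½)/2)² = 3*(2 + (½)*(½))² = 3*(2 + ¼)² = 3*(9/4)² = 3*(81/16) = 243/16)
((-5365 + Q(-91))/(7301 - 10679) + 19613) - 21576 = ((-5365 + 243/16)/(7301 - 10679) + 19613) - 21576 = (-85597/16/(-3378) + 19613) - 21576 = (-85597/16*(-1/3378) + 19613) - 21576 = (85597/54048 + 19613) - 21576 = 1060129021/54048 - 21576 = -106010627/54048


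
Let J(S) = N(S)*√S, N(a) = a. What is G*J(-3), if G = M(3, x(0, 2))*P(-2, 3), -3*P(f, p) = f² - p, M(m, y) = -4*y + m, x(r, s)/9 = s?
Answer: -69*I*√3 ≈ -119.51*I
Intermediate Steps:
x(r, s) = 9*s
M(m, y) = m - 4*y
J(S) = S^(3/2) (J(S) = S*√S = S^(3/2))
P(f, p) = -f²/3 + p/3 (P(f, p) = -(f² - p)/3 = -f²/3 + p/3)
G = 23 (G = (3 - 36*2)*(-⅓*(-2)² + (⅓)*3) = (3 - 4*18)*(-⅓*4 + 1) = (3 - 72)*(-4/3 + 1) = -69*(-⅓) = 23)
G*J(-3) = 23*(-3)^(3/2) = 23*(-3*I*√3) = -69*I*√3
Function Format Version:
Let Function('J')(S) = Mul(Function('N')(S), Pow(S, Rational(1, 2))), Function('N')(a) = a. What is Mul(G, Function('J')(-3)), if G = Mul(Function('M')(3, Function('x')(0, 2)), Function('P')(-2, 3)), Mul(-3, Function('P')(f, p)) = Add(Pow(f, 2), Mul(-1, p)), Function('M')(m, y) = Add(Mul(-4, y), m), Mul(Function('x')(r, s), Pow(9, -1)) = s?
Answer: Mul(-69, I, Pow(3, Rational(1, 2))) ≈ Mul(-119.51, I)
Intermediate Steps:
Function('x')(r, s) = Mul(9, s)
Function('M')(m, y) = Add(m, Mul(-4, y))
Function('J')(S) = Pow(S, Rational(3, 2)) (Function('J')(S) = Mul(S, Pow(S, Rational(1, 2))) = Pow(S, Rational(3, 2)))
Function('P')(f, p) = Add(Mul(Rational(-1, 3), Pow(f, 2)), Mul(Rational(1, 3), p)) (Function('P')(f, p) = Mul(Rational(-1, 3), Add(Pow(f, 2), Mul(-1, p))) = Add(Mul(Rational(-1, 3), Pow(f, 2)), Mul(Rational(1, 3), p)))
G = 23 (G = Mul(Add(3, Mul(-4, Mul(9, 2))), Add(Mul(Rational(-1, 3), Pow(-2, 2)), Mul(Rational(1, 3), 3))) = Mul(Add(3, Mul(-4, 18)), Add(Mul(Rational(-1, 3), 4), 1)) = Mul(Add(3, -72), Add(Rational(-4, 3), 1)) = Mul(-69, Rational(-1, 3)) = 23)
Mul(G, Function('J')(-3)) = Mul(23, Pow(-3, Rational(3, 2))) = Mul(23, Mul(-3, I, Pow(3, Rational(1, 2)))) = Mul(-69, I, Pow(3, Rational(1, 2)))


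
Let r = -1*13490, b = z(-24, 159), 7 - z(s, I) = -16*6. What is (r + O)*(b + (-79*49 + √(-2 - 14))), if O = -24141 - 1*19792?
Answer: 216369864 - 229692*I ≈ 2.1637e+8 - 2.2969e+5*I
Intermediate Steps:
z(s, I) = 103 (z(s, I) = 7 - (-16)*6 = 7 - 1*(-96) = 7 + 96 = 103)
O = -43933 (O = -24141 - 19792 = -43933)
b = 103
r = -13490
(r + O)*(b + (-79*49 + √(-2 - 14))) = (-13490 - 43933)*(103 + (-79*49 + √(-2 - 14))) = -57423*(103 + (-3871 + √(-16))) = -57423*(103 + (-3871 + 4*I)) = -57423*(-3768 + 4*I) = 216369864 - 229692*I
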